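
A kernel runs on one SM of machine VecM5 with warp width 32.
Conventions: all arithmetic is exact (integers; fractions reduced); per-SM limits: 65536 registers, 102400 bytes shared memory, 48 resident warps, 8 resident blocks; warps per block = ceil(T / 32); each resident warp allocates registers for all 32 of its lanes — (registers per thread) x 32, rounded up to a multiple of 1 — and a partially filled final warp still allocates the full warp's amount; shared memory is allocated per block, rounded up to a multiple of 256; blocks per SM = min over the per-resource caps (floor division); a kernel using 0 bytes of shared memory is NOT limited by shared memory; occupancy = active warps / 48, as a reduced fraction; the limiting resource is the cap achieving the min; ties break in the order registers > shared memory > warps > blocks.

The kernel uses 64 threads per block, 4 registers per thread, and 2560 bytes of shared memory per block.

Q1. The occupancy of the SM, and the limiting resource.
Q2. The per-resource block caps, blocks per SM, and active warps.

Answer: occupancy 1/3, limited by blocks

registers: 256 blocks
shared memory: 40 blocks
warps: 24 blocks
blocks: 8 blocks

Answer: 8 blocks, 16 active warps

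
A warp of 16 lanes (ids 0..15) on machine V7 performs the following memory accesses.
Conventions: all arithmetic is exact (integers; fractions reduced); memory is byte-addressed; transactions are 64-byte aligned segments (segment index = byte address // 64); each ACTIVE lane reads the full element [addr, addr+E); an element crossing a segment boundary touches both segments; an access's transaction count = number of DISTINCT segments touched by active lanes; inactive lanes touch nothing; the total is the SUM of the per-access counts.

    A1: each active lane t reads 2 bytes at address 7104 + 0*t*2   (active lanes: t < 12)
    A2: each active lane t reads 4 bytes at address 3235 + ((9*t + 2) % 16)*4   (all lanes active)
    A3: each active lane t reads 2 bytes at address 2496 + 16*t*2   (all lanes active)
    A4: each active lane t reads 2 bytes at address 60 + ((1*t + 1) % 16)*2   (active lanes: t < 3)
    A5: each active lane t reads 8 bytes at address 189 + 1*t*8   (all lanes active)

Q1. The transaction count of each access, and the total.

A1: 1 transaction
A2: 2 transactions
A3: 8 transactions
A4: 2 transactions
A5: 3 transactions

Answer: 1,2,8,2,3; total 16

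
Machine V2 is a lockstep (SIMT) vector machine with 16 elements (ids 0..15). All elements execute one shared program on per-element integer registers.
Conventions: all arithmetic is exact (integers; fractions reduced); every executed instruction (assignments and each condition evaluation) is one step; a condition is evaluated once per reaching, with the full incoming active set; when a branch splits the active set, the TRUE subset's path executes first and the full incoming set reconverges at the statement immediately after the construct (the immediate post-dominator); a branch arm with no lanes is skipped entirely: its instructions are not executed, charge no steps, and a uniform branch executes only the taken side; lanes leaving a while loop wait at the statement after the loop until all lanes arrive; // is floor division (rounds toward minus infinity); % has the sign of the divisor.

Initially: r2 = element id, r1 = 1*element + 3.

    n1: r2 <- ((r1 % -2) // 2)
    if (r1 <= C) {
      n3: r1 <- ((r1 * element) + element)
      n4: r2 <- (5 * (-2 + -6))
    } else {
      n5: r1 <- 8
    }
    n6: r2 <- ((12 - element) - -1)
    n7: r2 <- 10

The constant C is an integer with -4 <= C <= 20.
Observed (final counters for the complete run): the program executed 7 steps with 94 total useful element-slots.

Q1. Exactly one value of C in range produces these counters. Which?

Answer: C = 16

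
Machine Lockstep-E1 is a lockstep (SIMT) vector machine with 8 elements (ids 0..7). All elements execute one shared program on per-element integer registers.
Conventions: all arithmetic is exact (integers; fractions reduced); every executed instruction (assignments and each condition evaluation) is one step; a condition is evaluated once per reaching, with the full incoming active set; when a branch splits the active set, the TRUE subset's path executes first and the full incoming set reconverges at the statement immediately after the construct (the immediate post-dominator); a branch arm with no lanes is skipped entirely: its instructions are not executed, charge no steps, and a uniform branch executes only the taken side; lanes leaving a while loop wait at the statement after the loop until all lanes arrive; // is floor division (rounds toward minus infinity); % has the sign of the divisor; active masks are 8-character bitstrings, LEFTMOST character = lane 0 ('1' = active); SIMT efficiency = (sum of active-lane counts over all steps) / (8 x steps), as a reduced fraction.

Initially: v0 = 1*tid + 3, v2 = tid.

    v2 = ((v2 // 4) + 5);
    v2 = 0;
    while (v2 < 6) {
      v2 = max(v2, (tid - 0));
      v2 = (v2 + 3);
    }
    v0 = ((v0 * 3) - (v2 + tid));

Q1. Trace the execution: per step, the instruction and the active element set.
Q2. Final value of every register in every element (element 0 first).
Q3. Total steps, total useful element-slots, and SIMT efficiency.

step 0: v2 <- ((v2 // 4) + 5)        11111111
step 1: v2 <- 0                      11111111
step 2: eval (v2 < 6)                11111111
step 3: v2 <- max(v2, (tid - 0))     11111111
step 4: v2 <- (v2 + 3)               11111111
step 5: eval (v2 < 6)                11111111
step 6: v2 <- max(v2, (tid - 0))     11100000
step 7: v2 <- (v2 + 3)               11100000
step 8: eval (v2 < 6)                11100000
step 9: v0 <- ((v0 * 3) - (v2 + tid)) 11111111

Answer: 10 steps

v0: 3,4,5,9,10,11,12,13
v2: 6,7,8,6,7,8,9,10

steps = 10; useful = 65; efficiency = 65/80 = 13/16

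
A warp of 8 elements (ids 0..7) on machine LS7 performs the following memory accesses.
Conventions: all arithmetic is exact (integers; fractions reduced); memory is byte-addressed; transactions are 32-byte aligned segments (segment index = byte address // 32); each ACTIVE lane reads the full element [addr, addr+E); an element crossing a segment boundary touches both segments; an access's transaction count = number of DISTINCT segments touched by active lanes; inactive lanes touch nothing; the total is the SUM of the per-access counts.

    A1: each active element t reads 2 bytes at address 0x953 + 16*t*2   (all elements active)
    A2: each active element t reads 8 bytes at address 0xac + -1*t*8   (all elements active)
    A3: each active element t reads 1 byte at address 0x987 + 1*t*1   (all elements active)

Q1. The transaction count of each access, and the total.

A1: 8 transactions
A2: 3 transactions
A3: 1 transaction

Answer: 8,3,1; total 12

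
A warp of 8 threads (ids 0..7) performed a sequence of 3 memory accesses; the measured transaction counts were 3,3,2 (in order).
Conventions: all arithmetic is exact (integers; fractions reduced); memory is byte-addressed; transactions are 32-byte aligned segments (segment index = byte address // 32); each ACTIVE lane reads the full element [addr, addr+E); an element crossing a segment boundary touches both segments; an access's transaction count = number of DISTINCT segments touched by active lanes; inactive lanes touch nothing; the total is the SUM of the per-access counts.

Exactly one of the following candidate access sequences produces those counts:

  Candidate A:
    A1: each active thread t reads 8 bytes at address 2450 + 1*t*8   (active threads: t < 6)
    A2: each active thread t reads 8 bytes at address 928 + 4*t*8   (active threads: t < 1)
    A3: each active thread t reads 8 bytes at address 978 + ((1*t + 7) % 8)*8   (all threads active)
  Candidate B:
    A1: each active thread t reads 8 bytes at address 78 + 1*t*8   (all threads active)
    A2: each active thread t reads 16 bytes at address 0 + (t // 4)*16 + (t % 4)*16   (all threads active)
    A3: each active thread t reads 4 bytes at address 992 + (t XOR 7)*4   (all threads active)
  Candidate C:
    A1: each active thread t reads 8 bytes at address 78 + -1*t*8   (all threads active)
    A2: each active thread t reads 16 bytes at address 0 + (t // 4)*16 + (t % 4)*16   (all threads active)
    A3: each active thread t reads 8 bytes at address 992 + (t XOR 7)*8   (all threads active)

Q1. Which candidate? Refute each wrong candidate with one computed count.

A: A2 gives 1 transaction, not 3
B: A3 gives 1 transaction, not 2
C: all counts match (3,3,2)

Answer: C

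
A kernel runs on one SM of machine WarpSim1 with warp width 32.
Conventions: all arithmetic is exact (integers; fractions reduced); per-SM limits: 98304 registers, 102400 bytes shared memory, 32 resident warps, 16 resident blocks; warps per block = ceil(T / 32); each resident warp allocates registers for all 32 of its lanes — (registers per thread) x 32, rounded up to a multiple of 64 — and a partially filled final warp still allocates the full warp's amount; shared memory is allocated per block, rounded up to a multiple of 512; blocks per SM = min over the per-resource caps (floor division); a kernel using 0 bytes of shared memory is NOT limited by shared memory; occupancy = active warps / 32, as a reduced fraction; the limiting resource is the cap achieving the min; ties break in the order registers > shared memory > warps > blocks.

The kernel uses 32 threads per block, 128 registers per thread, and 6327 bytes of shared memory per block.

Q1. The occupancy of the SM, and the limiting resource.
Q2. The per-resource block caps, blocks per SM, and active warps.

Answer: occupancy 15/32, limited by shared memory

registers: 24 blocks
shared memory: 15 blocks
warps: 32 blocks
blocks: 16 blocks

Answer: 15 blocks, 15 active warps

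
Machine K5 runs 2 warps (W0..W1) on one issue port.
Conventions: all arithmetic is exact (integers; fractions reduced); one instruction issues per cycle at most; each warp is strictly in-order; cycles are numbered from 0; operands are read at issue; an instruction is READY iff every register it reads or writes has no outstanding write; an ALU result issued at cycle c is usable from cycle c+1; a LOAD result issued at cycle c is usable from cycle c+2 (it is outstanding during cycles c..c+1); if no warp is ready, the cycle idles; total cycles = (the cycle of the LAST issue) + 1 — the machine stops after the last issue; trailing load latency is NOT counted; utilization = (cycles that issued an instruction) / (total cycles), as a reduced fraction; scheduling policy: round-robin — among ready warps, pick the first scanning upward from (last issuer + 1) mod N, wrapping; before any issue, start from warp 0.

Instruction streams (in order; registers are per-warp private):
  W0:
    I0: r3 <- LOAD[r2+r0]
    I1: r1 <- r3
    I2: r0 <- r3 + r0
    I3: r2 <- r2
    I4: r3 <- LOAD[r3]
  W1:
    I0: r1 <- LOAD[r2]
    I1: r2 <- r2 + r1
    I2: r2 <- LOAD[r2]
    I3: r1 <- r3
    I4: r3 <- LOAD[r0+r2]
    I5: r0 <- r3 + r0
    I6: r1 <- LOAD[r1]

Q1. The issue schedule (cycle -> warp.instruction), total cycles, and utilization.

cycle 0: W0.I0
cycle 1: W1.I0
cycle 2: W0.I1
cycle 3: W1.I1
cycle 4: W0.I2
cycle 5: W1.I2
cycle 6: W0.I3
cycle 7: W1.I3
cycle 8: W0.I4
cycle 9: W1.I4
cycle 10: idle
cycle 11: W1.I5
cycle 12: W1.I6

Answer: 13 cycles, utilization 12/13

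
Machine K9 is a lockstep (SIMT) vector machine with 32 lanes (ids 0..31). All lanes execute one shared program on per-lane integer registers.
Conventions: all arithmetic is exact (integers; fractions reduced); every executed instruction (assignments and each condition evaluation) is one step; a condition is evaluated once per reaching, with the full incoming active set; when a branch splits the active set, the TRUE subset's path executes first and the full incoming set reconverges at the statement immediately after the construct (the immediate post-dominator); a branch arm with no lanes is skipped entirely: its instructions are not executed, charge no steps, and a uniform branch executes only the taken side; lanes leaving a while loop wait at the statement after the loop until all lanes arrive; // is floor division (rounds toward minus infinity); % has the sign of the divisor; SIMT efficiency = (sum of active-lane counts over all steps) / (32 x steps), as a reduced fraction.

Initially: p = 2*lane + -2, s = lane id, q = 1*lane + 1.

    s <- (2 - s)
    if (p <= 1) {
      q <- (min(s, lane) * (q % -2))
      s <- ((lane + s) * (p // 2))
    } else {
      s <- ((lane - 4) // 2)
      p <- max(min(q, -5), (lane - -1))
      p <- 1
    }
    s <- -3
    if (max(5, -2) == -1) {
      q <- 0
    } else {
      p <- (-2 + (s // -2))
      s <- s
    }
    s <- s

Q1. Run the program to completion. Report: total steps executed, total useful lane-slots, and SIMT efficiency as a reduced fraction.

Answer: 12 steps, 318 useful, 53/64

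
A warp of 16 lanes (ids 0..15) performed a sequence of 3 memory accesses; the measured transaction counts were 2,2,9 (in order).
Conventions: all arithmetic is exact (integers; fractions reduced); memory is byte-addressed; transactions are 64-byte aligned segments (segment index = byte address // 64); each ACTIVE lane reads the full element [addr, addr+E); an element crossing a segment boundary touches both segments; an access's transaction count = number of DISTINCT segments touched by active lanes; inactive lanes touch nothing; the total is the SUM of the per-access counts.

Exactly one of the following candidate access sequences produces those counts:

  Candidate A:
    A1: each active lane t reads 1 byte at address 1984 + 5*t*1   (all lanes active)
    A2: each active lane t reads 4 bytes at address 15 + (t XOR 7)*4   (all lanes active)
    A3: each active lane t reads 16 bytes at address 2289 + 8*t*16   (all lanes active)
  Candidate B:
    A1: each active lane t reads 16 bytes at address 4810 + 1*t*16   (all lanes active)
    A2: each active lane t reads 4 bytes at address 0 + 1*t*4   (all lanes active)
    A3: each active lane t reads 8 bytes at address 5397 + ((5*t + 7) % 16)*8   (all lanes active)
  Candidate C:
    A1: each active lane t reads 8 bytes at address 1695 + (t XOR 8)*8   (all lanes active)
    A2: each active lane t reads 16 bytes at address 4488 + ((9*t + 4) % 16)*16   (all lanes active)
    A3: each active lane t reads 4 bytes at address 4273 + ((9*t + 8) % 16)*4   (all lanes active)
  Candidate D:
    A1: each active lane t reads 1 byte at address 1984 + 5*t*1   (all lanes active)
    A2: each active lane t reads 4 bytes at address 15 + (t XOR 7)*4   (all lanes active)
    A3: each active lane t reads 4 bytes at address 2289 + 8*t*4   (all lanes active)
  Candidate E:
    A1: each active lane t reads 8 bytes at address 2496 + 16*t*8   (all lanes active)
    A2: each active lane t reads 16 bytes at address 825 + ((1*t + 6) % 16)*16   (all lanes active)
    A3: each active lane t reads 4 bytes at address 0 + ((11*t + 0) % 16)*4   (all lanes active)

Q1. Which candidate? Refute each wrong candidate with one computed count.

A: A3 gives 32 transactions, not 9
B: A1 gives 5 transactions, not 2
C: A1 gives 3 transactions, not 2
E: A1 gives 16 transactions, not 2
D: all counts match (2,2,9)

Answer: D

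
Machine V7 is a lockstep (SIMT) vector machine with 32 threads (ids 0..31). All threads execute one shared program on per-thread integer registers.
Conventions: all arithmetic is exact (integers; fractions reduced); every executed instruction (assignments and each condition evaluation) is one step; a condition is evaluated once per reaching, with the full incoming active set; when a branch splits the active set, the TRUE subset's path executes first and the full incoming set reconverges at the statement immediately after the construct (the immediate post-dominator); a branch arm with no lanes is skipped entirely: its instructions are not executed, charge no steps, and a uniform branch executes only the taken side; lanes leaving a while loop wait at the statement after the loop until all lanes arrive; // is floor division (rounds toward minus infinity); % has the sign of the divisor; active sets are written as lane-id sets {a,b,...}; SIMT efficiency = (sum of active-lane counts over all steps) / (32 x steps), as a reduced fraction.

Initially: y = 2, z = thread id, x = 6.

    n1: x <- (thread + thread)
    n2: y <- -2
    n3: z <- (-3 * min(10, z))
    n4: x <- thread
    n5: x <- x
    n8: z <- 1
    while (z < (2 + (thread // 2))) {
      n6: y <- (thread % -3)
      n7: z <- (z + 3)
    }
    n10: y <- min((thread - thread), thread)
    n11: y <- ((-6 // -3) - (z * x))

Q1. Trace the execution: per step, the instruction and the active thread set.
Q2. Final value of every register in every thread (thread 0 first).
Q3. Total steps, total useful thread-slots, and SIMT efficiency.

step 0: x <- (thread + thread)       {0,1,2,3,4,5,6,7,8,9,10,11,12,13,14,15,16,17,18,19,20,21,22,23,24,25,26,27,28,29,30,31}
step 1: y <- -2                      {0,1,2,3,4,5,6,7,8,9,10,11,12,13,14,15,16,17,18,19,20,21,22,23,24,25,26,27,28,29,30,31}
step 2: z <- (-3 * min(10, z))       {0,1,2,3,4,5,6,7,8,9,10,11,12,13,14,15,16,17,18,19,20,21,22,23,24,25,26,27,28,29,30,31}
step 3: x <- thread                  {0,1,2,3,4,5,6,7,8,9,10,11,12,13,14,15,16,17,18,19,20,21,22,23,24,25,26,27,28,29,30,31}
step 4: x <- x                       {0,1,2,3,4,5,6,7,8,9,10,11,12,13,14,15,16,17,18,19,20,21,22,23,24,25,26,27,28,29,30,31}
step 5: z <- 1                       {0,1,2,3,4,5,6,7,8,9,10,11,12,13,14,15,16,17,18,19,20,21,22,23,24,25,26,27,28,29,30,31}
step 6: eval (z < (2 + (thread // 2))) {0,1,2,3,4,5,6,7,8,9,10,11,12,13,14,15,16,17,18,19,20,21,22,23,24,25,26,27,28,29,30,31}
step 7: y <- (thread % -3)           {0,1,2,3,4,5,6,7,8,9,10,11,12,13,14,15,16,17,18,19,20,21,22,23,24,25,26,27,28,29,30,31}
step 8: z <- (z + 3)                 {0,1,2,3,4,5,6,7,8,9,10,11,12,13,14,15,16,17,18,19,20,21,22,23,24,25,26,27,28,29,30,31}
step 9: eval (z < (2 + (thread // 2))) {0,1,2,3,4,5,6,7,8,9,10,11,12,13,14,15,16,17,18,19,20,21,22,23,24,25,26,27,28,29,30,31}
step 10: y <- (thread % -3)           {6,7,8,9,10,11,12,13,14,15,16,17,18,19,20,21,22,23,24,25,26,27,28,29,30,31}
step 11: z <- (z + 3)                 {6,7,8,9,10,11,12,13,14,15,16,17,18,19,20,21,22,23,24,25,26,27,28,29,30,31}
step 12: eval (z < (2 + (thread // 2))) {6,7,8,9,10,11,12,13,14,15,16,17,18,19,20,21,22,23,24,25,26,27,28,29,30,31}
step 13: y <- (thread % -3)           {12,13,14,15,16,17,18,19,20,21,22,23,24,25,26,27,28,29,30,31}
step 14: z <- (z + 3)                 {12,13,14,15,16,17,18,19,20,21,22,23,24,25,26,27,28,29,30,31}
step 15: eval (z < (2 + (thread // 2))) {12,13,14,15,16,17,18,19,20,21,22,23,24,25,26,27,28,29,30,31}
step 16: y <- (thread % -3)           {18,19,20,21,22,23,24,25,26,27,28,29,30,31}
step 17: z <- (z + 3)                 {18,19,20,21,22,23,24,25,26,27,28,29,30,31}
step 18: eval (z < (2 + (thread // 2))) {18,19,20,21,22,23,24,25,26,27,28,29,30,31}
step 19: y <- (thread % -3)           {24,25,26,27,28,29,30,31}
step 20: z <- (z + 3)                 {24,25,26,27,28,29,30,31}
step 21: eval (z < (2 + (thread // 2))) {24,25,26,27,28,29,30,31}
step 22: y <- (thread % -3)           {30,31}
step 23: z <- (z + 3)                 {30,31}
step 24: eval (z < (2 + (thread // 2))) {30,31}
step 25: y <- min((thread - thread), thread) {0,1,2,3,4,5,6,7,8,9,10,11,12,13,14,15,16,17,18,19,20,21,22,23,24,25,26,27,28,29,30,31}
step 26: y <- ((-6 // -3) - (z * x))  {0,1,2,3,4,5,6,7,8,9,10,11,12,13,14,15,16,17,18,19,20,21,22,23,24,25,26,27,28,29,30,31}

Answer: 27 steps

y: 2,-2,-6,-10,-14,-18,-40,-47,-54,-61,-68,-75,-118,-128,-138,-148,-158,-168,-232,-245,-258,-271,-284,-297,-382,-398,-414,-430,-446,-462,-568,-587
z: 4,4,4,4,4,4,7,7,7,7,7,7,10,10,10,10,10,10,13,13,13,13,13,13,16,16,16,16,16,16,19,19
x: 0,1,2,3,4,5,6,7,8,9,10,11,12,13,14,15,16,17,18,19,20,21,22,23,24,25,26,27,28,29,30,31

steps = 27; useful = 594; efficiency = 594/864 = 11/16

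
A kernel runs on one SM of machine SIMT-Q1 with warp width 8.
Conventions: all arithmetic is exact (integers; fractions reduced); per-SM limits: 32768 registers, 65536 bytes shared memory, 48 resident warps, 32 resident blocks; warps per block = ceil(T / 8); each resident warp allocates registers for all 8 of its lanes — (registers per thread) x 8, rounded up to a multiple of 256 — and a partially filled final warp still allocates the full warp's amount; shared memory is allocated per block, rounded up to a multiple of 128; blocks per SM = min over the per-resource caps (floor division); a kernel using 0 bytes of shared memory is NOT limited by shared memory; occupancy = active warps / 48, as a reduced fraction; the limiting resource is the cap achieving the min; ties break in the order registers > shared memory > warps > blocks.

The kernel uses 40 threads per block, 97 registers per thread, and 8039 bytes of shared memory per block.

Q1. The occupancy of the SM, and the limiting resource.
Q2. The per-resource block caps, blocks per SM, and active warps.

Answer: occupancy 5/8, limited by registers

registers: 6 blocks
shared memory: 8 blocks
warps: 9 blocks
blocks: 32 blocks

Answer: 6 blocks, 30 active warps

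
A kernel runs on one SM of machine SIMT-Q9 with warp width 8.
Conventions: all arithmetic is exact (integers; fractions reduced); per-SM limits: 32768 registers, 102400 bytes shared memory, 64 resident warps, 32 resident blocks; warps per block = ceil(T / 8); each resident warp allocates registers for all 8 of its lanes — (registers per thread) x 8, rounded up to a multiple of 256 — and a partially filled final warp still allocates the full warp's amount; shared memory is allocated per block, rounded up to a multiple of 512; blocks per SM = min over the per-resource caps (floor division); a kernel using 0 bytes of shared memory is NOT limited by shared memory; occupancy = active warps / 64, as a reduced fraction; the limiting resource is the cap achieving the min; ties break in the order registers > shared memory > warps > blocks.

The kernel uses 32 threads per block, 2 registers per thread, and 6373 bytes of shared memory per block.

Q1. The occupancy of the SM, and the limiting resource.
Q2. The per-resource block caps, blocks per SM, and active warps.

Answer: occupancy 15/16, limited by shared memory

registers: 32 blocks
shared memory: 15 blocks
warps: 16 blocks
blocks: 32 blocks

Answer: 15 blocks, 60 active warps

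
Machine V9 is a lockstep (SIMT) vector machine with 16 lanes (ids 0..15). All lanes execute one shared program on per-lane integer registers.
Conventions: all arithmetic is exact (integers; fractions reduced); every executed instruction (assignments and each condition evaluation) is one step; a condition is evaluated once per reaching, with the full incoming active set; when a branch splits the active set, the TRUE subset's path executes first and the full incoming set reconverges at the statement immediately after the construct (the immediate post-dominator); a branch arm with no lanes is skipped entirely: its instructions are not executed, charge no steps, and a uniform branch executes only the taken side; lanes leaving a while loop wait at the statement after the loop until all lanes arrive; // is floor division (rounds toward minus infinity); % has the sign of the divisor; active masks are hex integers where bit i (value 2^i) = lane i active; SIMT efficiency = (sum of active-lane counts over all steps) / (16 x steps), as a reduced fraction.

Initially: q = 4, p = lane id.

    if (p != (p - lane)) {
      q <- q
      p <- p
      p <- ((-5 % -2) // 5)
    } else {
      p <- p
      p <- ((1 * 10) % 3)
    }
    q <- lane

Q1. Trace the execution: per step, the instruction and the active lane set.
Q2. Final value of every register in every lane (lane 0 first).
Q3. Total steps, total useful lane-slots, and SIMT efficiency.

step 0: eval (p != (p - lane))       0xffff
step 1: q <- q                       0xfffe
step 2: p <- p                       0xfffe
step 3: p <- ((-5 % -2) // 5)        0xfffe
step 4: p <- p                       0x0001
step 5: p <- ((1 * 10) % 3)          0x0001
step 6: q <- lane                    0xffff

Answer: 7 steps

q: 0,1,2,3,4,5,6,7,8,9,10,11,12,13,14,15
p: 1,-1,-1,-1,-1,-1,-1,-1,-1,-1,-1,-1,-1,-1,-1,-1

steps = 7; useful = 79; efficiency = 79/112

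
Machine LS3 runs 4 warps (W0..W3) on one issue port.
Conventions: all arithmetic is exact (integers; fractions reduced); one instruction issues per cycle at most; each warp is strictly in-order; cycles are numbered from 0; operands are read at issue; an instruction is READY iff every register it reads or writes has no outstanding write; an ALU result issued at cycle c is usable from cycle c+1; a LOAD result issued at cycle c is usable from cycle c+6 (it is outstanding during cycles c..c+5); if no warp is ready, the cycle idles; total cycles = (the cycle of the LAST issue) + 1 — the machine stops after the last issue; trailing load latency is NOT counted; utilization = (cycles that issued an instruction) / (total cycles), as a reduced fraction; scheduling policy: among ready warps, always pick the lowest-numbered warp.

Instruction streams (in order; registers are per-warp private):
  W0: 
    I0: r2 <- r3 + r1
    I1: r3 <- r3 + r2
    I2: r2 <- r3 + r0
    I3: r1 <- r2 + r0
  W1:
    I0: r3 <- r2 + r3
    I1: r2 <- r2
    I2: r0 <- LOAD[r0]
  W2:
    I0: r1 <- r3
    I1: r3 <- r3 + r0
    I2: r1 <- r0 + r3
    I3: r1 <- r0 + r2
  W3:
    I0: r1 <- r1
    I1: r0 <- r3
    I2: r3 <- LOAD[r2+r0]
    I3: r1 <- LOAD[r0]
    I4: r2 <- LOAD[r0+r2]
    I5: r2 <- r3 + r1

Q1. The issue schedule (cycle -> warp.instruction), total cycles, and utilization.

cycle 0: W0.I0
cycle 1: W0.I1
cycle 2: W0.I2
cycle 3: W0.I3
cycle 4: W1.I0
cycle 5: W1.I1
cycle 6: W1.I2
cycle 7: W2.I0
cycle 8: W2.I1
cycle 9: W2.I2
cycle 10: W2.I3
cycle 11: W3.I0
cycle 12: W3.I1
cycle 13: W3.I2
cycle 14: W3.I3
cycle 15: W3.I4
cycle 16: idle
cycle 17: idle
cycle 18: idle
cycle 19: idle
cycle 20: idle
cycle 21: W3.I5

Answer: 22 cycles, utilization 17/22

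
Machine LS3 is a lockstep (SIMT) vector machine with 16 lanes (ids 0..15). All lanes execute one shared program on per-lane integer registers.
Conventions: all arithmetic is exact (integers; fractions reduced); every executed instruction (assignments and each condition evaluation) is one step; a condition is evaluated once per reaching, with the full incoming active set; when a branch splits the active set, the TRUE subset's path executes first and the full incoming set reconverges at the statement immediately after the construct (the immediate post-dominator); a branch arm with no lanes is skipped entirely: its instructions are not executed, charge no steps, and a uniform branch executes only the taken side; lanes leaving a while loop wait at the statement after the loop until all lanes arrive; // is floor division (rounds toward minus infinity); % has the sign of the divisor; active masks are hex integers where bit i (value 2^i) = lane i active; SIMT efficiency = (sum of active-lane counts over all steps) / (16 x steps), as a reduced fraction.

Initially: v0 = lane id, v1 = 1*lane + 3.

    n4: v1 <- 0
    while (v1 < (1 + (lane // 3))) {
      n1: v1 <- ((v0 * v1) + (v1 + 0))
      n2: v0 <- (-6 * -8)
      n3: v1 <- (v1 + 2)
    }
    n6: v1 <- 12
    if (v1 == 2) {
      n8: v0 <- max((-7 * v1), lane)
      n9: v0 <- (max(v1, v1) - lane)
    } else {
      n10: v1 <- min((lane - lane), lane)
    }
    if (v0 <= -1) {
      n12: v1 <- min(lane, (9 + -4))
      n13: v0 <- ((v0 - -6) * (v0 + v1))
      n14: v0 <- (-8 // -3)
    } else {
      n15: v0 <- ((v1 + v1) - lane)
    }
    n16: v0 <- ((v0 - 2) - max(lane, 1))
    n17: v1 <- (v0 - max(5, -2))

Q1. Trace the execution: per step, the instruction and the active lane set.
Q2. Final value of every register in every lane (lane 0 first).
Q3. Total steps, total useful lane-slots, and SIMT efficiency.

step 0: v1 <- 0                      0xffff
step 1: eval (v1 < (1 + (lane // 3))) 0xffff
step 2: v1 <- ((v0 * v1) + (v1 + 0)) 0xffff
step 3: v0 <- (-6 * -8)              0xffff
step 4: v1 <- (v1 + 2)               0xffff
step 5: eval (v1 < (1 + (lane // 3))) 0xffff
step 6: v1 <- ((v0 * v1) + (v1 + 0)) 0xffc0
step 7: v0 <- (-6 * -8)              0xffc0
step 8: v1 <- (v1 + 2)               0xffc0
step 9: eval (v1 < (1 + (lane // 3))) 0xffc0
step 10: v1 <- 12                     0xffff
step 11: eval (v1 == 2)               0xffff
step 12: v1 <- min((lane - lane), lane) 0xffff
step 13: eval (v0 <= -1)              0xffff
step 14: v0 <- ((v1 + v1) - lane)     0xffff
step 15: v0 <- ((v0 - 2) - max(lane, 1)) 0xffff
step 16: v1 <- (v0 - max(5, -2))      0xffff

Answer: 17 steps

v0: -3,-4,-6,-8,-10,-12,-14,-16,-18,-20,-22,-24,-26,-28,-30,-32
v1: -8,-9,-11,-13,-15,-17,-19,-21,-23,-25,-27,-29,-31,-33,-35,-37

steps = 17; useful = 248; efficiency = 248/272 = 31/34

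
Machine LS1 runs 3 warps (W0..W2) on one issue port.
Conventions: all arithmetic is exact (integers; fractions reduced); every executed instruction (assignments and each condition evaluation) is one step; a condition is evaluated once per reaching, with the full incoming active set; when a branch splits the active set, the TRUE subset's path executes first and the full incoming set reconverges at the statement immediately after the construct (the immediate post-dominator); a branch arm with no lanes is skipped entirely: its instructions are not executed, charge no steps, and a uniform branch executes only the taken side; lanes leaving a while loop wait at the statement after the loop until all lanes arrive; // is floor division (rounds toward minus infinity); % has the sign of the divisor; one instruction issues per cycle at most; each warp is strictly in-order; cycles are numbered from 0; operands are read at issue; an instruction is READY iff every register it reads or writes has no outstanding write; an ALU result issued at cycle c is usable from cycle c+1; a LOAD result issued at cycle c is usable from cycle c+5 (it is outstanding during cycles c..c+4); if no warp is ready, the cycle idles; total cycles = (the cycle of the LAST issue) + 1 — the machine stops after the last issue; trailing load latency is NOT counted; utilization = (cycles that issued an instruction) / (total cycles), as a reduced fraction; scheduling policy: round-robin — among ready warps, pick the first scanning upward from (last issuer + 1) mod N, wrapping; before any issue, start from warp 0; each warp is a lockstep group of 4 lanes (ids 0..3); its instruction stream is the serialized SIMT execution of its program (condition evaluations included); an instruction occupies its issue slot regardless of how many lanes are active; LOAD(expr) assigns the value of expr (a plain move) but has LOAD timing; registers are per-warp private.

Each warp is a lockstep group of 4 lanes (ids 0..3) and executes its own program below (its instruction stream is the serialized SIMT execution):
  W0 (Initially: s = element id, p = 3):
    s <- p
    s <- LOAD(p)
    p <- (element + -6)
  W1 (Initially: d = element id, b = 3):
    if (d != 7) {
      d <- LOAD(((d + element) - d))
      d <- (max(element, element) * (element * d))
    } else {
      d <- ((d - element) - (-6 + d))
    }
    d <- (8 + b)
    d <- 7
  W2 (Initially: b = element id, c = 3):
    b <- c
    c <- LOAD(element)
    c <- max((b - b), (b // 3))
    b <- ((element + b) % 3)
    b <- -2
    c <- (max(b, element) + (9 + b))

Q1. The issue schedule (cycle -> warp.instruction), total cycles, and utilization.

cycle 0: W0.I0
cycle 1: W1.I0
cycle 2: W2.I0
cycle 3: W0.I1
cycle 4: W1.I1
cycle 5: W2.I1
cycle 6: W0.I2
cycle 7: idle
cycle 8: idle
cycle 9: W1.I2
cycle 10: W2.I2
cycle 11: W1.I3
cycle 12: W2.I3
cycle 13: W1.I4
cycle 14: W2.I4
cycle 15: W2.I5

Answer: 16 cycles, utilization 7/8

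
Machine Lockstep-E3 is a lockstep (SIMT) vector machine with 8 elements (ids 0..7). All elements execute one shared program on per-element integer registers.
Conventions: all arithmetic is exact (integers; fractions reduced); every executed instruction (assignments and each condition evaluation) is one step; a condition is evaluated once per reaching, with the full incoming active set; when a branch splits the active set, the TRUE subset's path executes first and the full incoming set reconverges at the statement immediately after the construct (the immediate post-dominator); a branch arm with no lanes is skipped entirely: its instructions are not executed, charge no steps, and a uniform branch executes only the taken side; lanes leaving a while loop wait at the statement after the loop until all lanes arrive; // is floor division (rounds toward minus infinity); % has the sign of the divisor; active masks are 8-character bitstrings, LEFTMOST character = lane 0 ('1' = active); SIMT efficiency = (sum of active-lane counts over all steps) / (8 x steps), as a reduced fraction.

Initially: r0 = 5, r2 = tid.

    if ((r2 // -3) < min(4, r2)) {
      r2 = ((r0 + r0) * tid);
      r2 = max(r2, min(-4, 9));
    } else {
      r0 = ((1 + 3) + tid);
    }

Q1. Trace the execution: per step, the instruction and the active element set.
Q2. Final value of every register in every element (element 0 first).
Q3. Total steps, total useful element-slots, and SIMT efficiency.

step 0: eval ((r2 // -3) < min(4, r2)) 11111111
step 1: r2 <- ((r0 + r0) * tid)      01111111
step 2: r2 <- max(r2, min(-4, 9))    01111111
step 3: r0 <- ((1 + 3) + tid)        10000000

Answer: 4 steps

r0: 4,5,5,5,5,5,5,5
r2: 0,10,20,30,40,50,60,70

steps = 4; useful = 23; efficiency = 23/32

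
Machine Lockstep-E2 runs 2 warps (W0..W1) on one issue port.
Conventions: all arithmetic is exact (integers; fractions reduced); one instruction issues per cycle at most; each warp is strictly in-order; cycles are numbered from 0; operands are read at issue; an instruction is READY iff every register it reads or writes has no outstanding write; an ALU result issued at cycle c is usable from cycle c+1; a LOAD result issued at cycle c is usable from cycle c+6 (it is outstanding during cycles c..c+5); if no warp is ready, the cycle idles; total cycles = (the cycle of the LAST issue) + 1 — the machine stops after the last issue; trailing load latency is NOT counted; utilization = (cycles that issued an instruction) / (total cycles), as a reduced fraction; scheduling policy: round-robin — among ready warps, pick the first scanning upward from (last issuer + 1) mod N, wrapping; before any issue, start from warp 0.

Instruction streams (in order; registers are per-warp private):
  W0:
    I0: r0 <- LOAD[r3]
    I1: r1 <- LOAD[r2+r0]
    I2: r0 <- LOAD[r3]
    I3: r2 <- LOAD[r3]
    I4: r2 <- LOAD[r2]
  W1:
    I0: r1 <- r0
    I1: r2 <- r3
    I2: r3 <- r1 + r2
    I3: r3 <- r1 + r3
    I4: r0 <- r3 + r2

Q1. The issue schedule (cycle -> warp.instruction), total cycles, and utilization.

cycle 0: W0.I0
cycle 1: W1.I0
cycle 2: W1.I1
cycle 3: W1.I2
cycle 4: W1.I3
cycle 5: W1.I4
cycle 6: W0.I1
cycle 7: W0.I2
cycle 8: W0.I3
cycle 9: idle
cycle 10: idle
cycle 11: idle
cycle 12: idle
cycle 13: idle
cycle 14: W0.I4

Answer: 15 cycles, utilization 2/3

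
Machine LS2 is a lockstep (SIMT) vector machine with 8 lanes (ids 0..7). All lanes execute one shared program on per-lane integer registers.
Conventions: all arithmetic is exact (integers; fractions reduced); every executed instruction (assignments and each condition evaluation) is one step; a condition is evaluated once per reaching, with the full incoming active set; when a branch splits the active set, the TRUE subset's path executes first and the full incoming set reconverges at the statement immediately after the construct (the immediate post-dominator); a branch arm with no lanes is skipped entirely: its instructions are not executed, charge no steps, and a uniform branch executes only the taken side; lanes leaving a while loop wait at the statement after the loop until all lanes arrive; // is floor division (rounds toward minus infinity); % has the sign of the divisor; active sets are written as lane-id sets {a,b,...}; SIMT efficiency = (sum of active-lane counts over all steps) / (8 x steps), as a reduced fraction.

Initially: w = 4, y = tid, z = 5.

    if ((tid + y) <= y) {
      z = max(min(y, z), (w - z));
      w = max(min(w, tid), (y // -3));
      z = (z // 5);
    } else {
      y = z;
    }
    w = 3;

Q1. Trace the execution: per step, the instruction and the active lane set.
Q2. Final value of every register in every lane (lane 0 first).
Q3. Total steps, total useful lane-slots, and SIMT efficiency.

step 0: eval ((tid + y) <= y)        {0,1,2,3,4,5,6,7}
step 1: z <- max(min(y, z), (w - z)) {0}
step 2: w <- max(min(w, tid), (y // -3)) {0}
step 3: z <- (z // 5)                {0}
step 4: y <- z                       {1,2,3,4,5,6,7}
step 5: w <- 3                       {0,1,2,3,4,5,6,7}

Answer: 6 steps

w: 3,3,3,3,3,3,3,3
y: 0,5,5,5,5,5,5,5
z: 0,5,5,5,5,5,5,5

steps = 6; useful = 26; efficiency = 26/48 = 13/24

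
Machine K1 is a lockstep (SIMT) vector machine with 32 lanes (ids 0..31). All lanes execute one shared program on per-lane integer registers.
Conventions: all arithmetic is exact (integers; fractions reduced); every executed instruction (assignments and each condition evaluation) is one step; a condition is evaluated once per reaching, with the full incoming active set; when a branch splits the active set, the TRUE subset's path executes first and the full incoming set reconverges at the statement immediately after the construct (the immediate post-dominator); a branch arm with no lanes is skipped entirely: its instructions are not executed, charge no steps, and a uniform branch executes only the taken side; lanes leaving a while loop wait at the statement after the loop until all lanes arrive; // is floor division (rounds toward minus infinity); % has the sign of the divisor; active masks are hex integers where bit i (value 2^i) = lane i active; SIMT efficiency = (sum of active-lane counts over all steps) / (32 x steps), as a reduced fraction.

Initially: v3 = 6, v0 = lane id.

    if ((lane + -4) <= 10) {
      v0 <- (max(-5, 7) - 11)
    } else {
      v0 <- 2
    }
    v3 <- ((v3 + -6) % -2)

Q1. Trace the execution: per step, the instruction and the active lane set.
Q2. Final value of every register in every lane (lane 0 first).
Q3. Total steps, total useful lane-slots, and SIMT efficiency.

step 0: eval ((lane + -4) <= 10)     0xffffffff
step 1: v0 <- (max(-5, 7) - 11)      0x00007fff
step 2: v0 <- 2                      0xffff8000
step 3: v3 <- ((v3 + -6) % -2)       0xffffffff

Answer: 4 steps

v3: 0,0,0,0,0,0,0,0,0,0,0,0,0,0,0,0,0,0,0,0,0,0,0,0,0,0,0,0,0,0,0,0
v0: -4,-4,-4,-4,-4,-4,-4,-4,-4,-4,-4,-4,-4,-4,-4,2,2,2,2,2,2,2,2,2,2,2,2,2,2,2,2,2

steps = 4; useful = 96; efficiency = 96/128 = 3/4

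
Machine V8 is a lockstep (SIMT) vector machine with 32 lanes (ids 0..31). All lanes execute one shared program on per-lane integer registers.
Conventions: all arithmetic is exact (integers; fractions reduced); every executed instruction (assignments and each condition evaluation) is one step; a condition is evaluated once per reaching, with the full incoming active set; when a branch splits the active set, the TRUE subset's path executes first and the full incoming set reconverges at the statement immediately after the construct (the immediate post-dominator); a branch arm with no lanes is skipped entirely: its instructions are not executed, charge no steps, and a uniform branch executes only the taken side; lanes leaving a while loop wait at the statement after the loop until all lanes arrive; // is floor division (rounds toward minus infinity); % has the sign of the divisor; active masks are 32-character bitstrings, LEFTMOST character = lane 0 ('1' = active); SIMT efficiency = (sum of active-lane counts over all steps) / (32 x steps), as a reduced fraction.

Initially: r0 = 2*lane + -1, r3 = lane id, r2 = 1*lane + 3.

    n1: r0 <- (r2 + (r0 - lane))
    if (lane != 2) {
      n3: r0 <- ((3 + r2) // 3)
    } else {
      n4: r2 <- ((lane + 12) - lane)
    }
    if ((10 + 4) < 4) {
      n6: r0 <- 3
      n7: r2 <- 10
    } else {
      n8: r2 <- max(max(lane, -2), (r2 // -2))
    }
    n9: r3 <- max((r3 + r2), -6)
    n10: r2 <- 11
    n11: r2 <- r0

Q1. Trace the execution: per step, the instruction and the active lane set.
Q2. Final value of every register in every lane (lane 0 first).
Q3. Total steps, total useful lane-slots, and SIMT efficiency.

step 0: r0 <- (r2 + (r0 - lane))     11111111111111111111111111111111
step 1: eval (lane != 2)             11111111111111111111111111111111
step 2: r0 <- ((3 + r2) // 3)        11011111111111111111111111111111
step 3: r2 <- ((lane + 12) - lane)   00100000000000000000000000000000
step 4: eval ((10 + 4) < 4)          11111111111111111111111111111111
step 5: r2 <- max(max(lane, -2), (r2 // -2)) 11111111111111111111111111111111
step 6: r3 <- max((r3 + r2), -6)     11111111111111111111111111111111
step 7: r2 <- 11                     11111111111111111111111111111111
step 8: r2 <- r0                     11111111111111111111111111111111

Answer: 9 steps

r0: 2,2,6,3,3,3,4,4,4,5,5,5,6,6,6,7,7,7,8,8,8,9,9,9,10,10,10,11,11,11,12,12
r3: 0,2,4,6,8,10,12,14,16,18,20,22,24,26,28,30,32,34,36,38,40,42,44,46,48,50,52,54,56,58,60,62
r2: 2,2,6,3,3,3,4,4,4,5,5,5,6,6,6,7,7,7,8,8,8,9,9,9,10,10,10,11,11,11,12,12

steps = 9; useful = 256; efficiency = 256/288 = 8/9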